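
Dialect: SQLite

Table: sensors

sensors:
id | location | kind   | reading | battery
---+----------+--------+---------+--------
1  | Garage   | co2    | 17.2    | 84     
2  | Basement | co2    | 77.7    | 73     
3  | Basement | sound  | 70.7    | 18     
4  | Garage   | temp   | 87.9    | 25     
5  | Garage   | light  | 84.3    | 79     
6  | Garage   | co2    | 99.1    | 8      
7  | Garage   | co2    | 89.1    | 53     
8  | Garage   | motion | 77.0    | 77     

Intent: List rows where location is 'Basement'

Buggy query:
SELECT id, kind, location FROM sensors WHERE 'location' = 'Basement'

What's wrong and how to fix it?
Bug: Single quotes denote string literals in SQL; the column name is being compared as a constant string

Fix: Remove the quotes around the column name (or use double quotes for an identifier)

Corrected query:
SELECT id, kind, location FROM sensors WHERE location = 'Basement'

Result:
id | kind  | location
---+-------+---------
2  | co2   | Basement
3  | sound | Basement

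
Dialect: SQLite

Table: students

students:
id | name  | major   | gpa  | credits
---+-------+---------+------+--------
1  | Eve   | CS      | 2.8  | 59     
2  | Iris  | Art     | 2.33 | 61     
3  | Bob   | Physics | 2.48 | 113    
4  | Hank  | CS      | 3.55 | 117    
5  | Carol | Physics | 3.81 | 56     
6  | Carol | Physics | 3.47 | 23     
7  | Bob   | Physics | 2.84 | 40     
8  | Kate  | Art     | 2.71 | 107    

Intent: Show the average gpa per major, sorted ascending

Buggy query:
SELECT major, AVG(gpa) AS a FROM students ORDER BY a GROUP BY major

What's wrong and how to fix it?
Bug: ORDER BY appears before GROUP BY; SQL clause order requires GROUP BY first

Fix: Reorder: SELECT … FROM … GROUP BY … ORDER BY …

Corrected query:
SELECT major, AVG(gpa) AS a FROM students GROUP BY major ORDER BY a

Result:
major   | a    
--------+------
Art     | 2.52 
Physics | 3.15 
CS      | 3.175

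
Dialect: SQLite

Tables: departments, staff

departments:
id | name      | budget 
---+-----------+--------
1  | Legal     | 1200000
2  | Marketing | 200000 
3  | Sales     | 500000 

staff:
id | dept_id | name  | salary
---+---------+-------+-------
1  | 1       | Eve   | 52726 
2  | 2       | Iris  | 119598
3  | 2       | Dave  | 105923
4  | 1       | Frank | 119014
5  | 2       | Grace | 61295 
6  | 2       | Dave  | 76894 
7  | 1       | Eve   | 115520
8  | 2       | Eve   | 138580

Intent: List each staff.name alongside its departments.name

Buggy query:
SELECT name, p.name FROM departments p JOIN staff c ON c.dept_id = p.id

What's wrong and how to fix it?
Bug: 'name' exists in both joined tables, so the database can't tell which one is meant

Fix: Qualify the column with its table alias (c.name)

Corrected query:
SELECT c.name, p.name FROM departments p JOIN staff c ON c.dept_id = p.id

Result:
name  | name     
------+----------
Eve   | Legal    
Iris  | Marketing
Dave  | Marketing
Frank | Legal    
Grace | Marketing
Dave  | Marketing
Eve   | Legal    
Eve   | Marketing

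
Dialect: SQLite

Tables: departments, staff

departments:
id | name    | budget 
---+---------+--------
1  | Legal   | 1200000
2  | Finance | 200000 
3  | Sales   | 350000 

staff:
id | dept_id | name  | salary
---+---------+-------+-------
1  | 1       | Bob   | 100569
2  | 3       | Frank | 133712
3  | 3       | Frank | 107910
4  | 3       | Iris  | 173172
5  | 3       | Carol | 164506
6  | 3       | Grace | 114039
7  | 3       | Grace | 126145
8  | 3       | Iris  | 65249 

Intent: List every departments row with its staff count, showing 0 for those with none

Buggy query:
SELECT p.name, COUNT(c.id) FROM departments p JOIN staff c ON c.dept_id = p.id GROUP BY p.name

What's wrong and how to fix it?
Bug: INNER JOIN drops departments rows that have no matching staff rows

Fix: Switch to LEFT JOIN to retain unmatched parent rows

Corrected query:
SELECT p.name, COUNT(c.id) FROM departments p LEFT JOIN staff c ON c.dept_id = p.id GROUP BY p.name

Result:
name    | COUNT(c.id)
--------+------------
Finance | 0          
Legal   | 1          
Sales   | 7          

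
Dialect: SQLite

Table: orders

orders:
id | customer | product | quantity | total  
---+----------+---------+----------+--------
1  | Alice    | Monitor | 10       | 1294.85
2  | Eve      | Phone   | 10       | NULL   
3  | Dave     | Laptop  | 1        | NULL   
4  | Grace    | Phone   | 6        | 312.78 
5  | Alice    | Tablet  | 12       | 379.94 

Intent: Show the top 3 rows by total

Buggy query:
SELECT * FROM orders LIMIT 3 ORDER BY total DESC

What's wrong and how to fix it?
Bug: ORDER BY cannot follow LIMIT; LIMIT is the final clause

Fix: Sort with ORDER BY, then apply LIMIT

Corrected query:
SELECT * FROM orders ORDER BY total DESC LIMIT 3

Result:
id | customer | product | quantity | total  
---+----------+---------+----------+--------
1  | Alice    | Monitor | 10       | 1294.85
5  | Alice    | Tablet  | 12       | 379.94 
4  | Grace    | Phone   | 6        | 312.78 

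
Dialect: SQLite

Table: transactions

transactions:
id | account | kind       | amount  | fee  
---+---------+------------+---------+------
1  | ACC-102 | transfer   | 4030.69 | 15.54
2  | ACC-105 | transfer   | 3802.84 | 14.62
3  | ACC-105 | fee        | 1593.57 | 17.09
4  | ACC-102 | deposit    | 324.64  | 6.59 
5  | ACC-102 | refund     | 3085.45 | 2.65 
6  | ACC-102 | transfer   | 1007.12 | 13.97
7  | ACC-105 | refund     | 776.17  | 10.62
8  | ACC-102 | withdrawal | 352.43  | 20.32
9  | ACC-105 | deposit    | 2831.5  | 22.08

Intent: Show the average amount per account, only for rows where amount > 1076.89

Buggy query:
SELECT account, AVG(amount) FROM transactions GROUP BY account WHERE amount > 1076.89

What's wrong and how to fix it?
Bug: WHERE cannot follow GROUP BY

Fix: Move the WHERE clause before GROUP BY

Corrected query:
SELECT account, AVG(amount) FROM transactions WHERE amount > 1076.89 GROUP BY account

Result:
account | AVG(amount)
--------+------------
ACC-102 | 3558.07    
ACC-105 | 2742.636667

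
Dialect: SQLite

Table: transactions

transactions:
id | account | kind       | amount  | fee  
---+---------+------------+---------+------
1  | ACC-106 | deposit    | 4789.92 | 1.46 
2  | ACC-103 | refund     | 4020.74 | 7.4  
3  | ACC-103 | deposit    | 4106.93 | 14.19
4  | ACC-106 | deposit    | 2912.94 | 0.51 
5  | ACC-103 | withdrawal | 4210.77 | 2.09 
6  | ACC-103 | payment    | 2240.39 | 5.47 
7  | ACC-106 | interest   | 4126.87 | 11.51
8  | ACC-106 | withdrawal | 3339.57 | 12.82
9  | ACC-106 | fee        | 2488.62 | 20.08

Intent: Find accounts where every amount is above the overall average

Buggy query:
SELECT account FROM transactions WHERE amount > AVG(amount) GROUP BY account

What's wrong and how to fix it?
Bug: AVG() is an aggregate; it can't sit directly in WHERE

Fix: Use a subquery for AVG and a HAVING MIN(...) filter so the condition holds for every row in the group

Corrected query:
SELECT account FROM transactions GROUP BY account HAVING MIN(amount) > (SELECT AVG(amount) FROM transactions)

Result:
(no rows)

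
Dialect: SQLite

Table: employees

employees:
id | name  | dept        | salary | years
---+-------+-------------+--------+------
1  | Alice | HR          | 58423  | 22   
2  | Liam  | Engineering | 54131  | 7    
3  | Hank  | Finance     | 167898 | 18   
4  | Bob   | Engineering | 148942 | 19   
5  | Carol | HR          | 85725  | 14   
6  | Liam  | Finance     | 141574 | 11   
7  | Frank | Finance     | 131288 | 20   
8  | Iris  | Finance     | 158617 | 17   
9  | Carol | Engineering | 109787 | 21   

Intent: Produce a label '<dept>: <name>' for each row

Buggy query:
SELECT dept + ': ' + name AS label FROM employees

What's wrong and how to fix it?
Bug: SQLite uses || for string concatenation; + coerces text to numbers (yielding 0)

Fix: Replace + with || to concatenate text

Corrected query:
SELECT dept || ': ' || name AS label FROM employees

Result:
label             
------------------
HR: Alice         
Engineering: Liam 
Finance: Hank     
Engineering: Bob  
HR: Carol         
Finance: Liam     
Finance: Frank    
Finance: Iris     
Engineering: Carol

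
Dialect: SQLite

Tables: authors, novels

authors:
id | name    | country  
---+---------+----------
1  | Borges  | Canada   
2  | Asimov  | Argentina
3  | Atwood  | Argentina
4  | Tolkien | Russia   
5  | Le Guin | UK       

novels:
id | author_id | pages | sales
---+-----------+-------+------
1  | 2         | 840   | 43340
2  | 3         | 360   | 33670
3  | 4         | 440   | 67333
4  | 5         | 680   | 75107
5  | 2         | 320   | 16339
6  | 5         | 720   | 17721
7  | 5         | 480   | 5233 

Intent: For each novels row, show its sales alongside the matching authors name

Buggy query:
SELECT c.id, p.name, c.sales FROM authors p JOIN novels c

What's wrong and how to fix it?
Bug: Missing join condition: each novels row is matched to all authors rows instead of just its own

Fix: Add ON c.author_id = p.id to the JOIN

Corrected query:
SELECT c.id, p.name, c.sales FROM authors p JOIN novels c ON c.author_id = p.id

Result:
id | name    | sales
---+---------+------
1  | Asimov  | 43340
2  | Atwood  | 33670
3  | Tolkien | 67333
4  | Le Guin | 75107
5  | Asimov  | 16339
6  | Le Guin | 17721
7  | Le Guin | 5233 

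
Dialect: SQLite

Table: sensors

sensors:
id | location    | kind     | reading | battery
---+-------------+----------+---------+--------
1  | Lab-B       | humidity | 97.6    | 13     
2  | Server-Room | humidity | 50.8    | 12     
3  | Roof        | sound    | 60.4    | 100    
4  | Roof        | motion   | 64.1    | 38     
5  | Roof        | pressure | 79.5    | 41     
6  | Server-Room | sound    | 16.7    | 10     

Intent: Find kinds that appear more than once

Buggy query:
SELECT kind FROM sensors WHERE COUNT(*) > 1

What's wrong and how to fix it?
Bug: COUNT(*) is an aggregate and cannot be used in WHERE

Fix: Group first, then use HAVING for the count condition

Corrected query:
SELECT kind FROM sensors GROUP BY kind HAVING COUNT(*) > 1

Result:
kind    
--------
humidity
sound   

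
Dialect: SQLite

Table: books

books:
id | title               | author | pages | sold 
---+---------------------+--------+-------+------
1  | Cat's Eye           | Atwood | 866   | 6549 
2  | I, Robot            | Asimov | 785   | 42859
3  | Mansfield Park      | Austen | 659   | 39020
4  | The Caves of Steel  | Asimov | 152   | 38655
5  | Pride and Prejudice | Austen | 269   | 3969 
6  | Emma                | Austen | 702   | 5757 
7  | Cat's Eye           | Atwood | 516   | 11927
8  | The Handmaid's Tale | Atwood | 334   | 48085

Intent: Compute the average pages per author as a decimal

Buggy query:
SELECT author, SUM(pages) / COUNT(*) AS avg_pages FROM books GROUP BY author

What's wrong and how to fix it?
Bug: SUM(pages) and COUNT(*) are both integers; the division truncates the fractional part

Fix: Multiply by 1.0 (or CAST to REAL) to force floating-point division

Corrected query:
SELECT author, SUM(pages) * 1.0 / COUNT(*) AS avg_pages FROM books GROUP BY author

Result:
author | avg_pages 
-------+-----------
Asimov | 468.5     
Atwood | 572       
Austen | 543.333333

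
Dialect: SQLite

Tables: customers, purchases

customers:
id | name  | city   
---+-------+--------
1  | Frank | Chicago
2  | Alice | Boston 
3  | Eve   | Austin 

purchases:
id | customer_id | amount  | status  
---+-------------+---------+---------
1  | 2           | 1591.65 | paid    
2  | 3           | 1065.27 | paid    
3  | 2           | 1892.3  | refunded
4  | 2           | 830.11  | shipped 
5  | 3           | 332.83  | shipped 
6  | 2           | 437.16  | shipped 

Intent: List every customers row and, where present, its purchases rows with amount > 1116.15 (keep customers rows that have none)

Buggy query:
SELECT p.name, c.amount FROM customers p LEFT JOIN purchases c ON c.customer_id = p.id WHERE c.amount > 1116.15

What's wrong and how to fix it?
Bug: A WHERE condition on the right-hand table after LEFT JOIN drops unmatched parents

Fix: Move the right-table condition into the ON clause so unmatched parents are kept

Corrected query:
SELECT p.name, c.amount FROM customers p LEFT JOIN purchases c ON c.customer_id = p.id AND c.amount > 1116.15

Result:
name  | amount 
------+--------
Frank | NULL   
Alice | 1591.65
Alice | 1892.3 
Eve   | NULL   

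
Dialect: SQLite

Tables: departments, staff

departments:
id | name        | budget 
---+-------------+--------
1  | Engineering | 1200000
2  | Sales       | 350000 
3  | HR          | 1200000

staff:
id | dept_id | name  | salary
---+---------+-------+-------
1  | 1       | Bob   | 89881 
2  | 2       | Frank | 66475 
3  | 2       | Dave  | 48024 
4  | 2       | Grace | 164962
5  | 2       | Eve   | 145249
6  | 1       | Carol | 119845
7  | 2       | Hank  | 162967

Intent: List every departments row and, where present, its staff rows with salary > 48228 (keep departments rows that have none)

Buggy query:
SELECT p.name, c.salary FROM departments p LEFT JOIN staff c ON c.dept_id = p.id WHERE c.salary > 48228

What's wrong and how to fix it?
Bug: Filtering c.salary in WHERE discards the NULL rows produced by LEFT JOIN, turning it into an inner join

Fix: Put 'c.salary > 48228' in the JOIN's ON clause instead of WHERE

Corrected query:
SELECT p.name, c.salary FROM departments p LEFT JOIN staff c ON c.dept_id = p.id AND c.salary > 48228

Result:
name        | salary
------------+-------
Engineering | 89881 
Engineering | 119845
Sales       | 66475 
Sales       | 145249
Sales       | 162967
Sales       | 164962
HR          | NULL  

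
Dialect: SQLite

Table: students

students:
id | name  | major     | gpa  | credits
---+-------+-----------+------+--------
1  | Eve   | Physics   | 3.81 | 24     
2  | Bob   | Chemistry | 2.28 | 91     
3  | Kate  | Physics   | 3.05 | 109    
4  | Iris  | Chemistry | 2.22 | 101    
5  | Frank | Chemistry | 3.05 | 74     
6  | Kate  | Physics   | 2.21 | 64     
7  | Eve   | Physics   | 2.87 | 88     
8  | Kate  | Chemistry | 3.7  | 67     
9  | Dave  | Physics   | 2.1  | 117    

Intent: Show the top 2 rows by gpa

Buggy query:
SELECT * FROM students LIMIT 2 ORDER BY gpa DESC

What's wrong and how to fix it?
Bug: ORDER BY cannot follow LIMIT; LIMIT is the final clause

Fix: Swap the clauses: ORDER BY first, then LIMIT

Corrected query:
SELECT * FROM students ORDER BY gpa DESC LIMIT 2

Result:
id | name | major     | gpa  | credits
---+------+-----------+------+--------
1  | Eve  | Physics   | 3.81 | 24     
8  | Kate | Chemistry | 3.7  | 67     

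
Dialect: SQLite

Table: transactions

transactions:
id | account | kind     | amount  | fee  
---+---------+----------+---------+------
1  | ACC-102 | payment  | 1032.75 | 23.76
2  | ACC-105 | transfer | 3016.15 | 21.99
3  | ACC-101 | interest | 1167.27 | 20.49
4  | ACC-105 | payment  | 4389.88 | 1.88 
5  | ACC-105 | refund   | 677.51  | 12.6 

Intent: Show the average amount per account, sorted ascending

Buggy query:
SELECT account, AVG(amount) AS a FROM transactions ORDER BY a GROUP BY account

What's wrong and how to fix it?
Bug: ORDER BY appears before GROUP BY; SQL clause order requires GROUP BY first

Fix: Move ORDER BY to the end, after GROUP BY

Corrected query:
SELECT account, AVG(amount) AS a FROM transactions GROUP BY account ORDER BY a

Result:
account | a          
--------+------------
ACC-102 | 1032.75    
ACC-101 | 1167.27    
ACC-105 | 2694.513333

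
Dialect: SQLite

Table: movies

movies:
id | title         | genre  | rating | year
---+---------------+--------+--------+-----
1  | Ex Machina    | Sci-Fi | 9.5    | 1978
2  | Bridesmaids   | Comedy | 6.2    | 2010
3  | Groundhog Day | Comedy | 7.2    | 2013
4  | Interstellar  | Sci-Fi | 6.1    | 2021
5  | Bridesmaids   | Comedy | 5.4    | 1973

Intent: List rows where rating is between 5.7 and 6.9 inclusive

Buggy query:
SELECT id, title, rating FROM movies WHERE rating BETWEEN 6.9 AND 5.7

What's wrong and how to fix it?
Bug: The bounds are reversed; BETWEEN a AND b requires a <= b to match anything

Fix: Write BETWEEN 5.7 AND 6.9

Corrected query:
SELECT id, title, rating FROM movies WHERE rating BETWEEN 5.7 AND 6.9

Result:
id | title        | rating
---+--------------+-------
2  | Bridesmaids  | 6.2   
4  | Interstellar | 6.1   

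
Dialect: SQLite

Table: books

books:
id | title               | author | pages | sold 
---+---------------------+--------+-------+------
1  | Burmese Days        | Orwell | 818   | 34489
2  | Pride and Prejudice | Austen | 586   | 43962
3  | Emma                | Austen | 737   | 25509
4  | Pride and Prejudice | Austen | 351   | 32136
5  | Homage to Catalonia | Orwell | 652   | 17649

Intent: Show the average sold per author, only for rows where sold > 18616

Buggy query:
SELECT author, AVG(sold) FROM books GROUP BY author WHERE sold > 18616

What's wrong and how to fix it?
Bug: Row-level WHERE must come before GROUP BY in the clause order

Fix: Move the WHERE clause before GROUP BY

Corrected query:
SELECT author, AVG(sold) FROM books WHERE sold > 18616 GROUP BY author

Result:
author | AVG(sold)
-------+----------
Austen | 33869    
Orwell | 34489    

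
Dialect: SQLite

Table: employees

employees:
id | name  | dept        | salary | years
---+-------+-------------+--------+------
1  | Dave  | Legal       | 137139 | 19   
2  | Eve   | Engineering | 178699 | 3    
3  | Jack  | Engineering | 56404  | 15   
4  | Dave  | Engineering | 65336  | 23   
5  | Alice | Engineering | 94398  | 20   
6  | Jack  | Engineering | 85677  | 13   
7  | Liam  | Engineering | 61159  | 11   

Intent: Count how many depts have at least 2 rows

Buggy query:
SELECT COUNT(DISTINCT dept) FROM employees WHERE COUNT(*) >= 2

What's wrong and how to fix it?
Bug: WHERE filters individual rows, not groups, so a group-level COUNT is invalid there

Fix: Use a subquery that GROUPs and filters with HAVING, then count its rows

Corrected query:
SELECT COUNT(*) FROM (SELECT dept FROM employees GROUP BY dept HAVING COUNT(*) >= 2)

Result:
COUNT(*)
--------
1       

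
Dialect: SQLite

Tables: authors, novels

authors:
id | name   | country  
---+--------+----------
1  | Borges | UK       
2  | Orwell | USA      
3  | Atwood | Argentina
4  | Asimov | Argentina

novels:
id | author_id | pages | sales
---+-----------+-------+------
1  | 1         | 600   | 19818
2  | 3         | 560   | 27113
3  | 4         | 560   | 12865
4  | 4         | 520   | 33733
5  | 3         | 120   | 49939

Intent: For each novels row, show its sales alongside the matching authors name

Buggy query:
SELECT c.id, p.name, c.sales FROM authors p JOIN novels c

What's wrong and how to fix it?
Bug: JOIN with no ON clause produces a cartesian product; every novels row pairs with every authors row

Fix: Add ON c.author_id = p.id to the JOIN

Corrected query:
SELECT c.id, p.name, c.sales FROM authors p JOIN novels c ON c.author_id = p.id

Result:
id | name   | sales
---+--------+------
1  | Borges | 19818
2  | Atwood | 27113
3  | Asimov | 12865
4  | Asimov | 33733
5  | Atwood | 49939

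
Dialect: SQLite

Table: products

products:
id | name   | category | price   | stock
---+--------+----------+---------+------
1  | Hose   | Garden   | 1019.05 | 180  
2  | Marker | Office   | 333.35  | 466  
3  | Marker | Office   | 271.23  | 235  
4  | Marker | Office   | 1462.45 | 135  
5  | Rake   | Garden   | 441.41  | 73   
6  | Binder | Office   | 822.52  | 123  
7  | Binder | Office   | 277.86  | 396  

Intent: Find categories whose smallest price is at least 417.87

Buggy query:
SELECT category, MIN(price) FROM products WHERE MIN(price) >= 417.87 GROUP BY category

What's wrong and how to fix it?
Bug: Aggregates like MIN are computed per group after WHERE runs

Fix: Use HAVING for the per-group MIN condition

Corrected query:
SELECT category, MIN(price) FROM products GROUP BY category HAVING MIN(price) >= 417.87

Result:
category | MIN(price)
---------+-----------
Garden   | 441.41    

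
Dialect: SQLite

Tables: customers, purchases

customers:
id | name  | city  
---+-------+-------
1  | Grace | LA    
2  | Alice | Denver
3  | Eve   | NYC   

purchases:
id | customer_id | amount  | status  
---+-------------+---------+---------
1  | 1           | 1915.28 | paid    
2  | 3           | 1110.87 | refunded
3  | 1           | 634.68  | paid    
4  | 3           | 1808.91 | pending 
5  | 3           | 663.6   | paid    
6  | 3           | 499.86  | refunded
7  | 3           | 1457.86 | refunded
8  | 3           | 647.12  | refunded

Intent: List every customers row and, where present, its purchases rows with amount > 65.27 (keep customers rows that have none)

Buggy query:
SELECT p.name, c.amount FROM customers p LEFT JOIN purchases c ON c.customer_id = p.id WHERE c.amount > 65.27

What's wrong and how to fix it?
Bug: A WHERE condition on the right-hand table after LEFT JOIN drops unmatched parents

Fix: Move the right-table condition into the ON clause so unmatched parents are kept

Corrected query:
SELECT p.name, c.amount FROM customers p LEFT JOIN purchases c ON c.customer_id = p.id AND c.amount > 65.27

Result:
name  | amount 
------+--------
Grace | 634.68 
Grace | 1915.28
Alice | NULL   
Eve   | 499.86 
Eve   | 647.12 
Eve   | 663.6  
Eve   | 1110.87
Eve   | 1457.86
Eve   | 1808.91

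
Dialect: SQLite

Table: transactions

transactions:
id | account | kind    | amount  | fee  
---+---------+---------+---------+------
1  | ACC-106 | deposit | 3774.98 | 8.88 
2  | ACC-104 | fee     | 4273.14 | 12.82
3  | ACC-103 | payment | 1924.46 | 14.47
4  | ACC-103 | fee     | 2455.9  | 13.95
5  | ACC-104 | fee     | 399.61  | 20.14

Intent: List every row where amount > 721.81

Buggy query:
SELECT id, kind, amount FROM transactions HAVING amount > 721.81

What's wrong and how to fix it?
Bug: This is a non-aggregate query (no GROUP BY, no aggregates), so in SQLite the HAVING clause is invalid here; a row-level condition belongs in WHERE

Fix: Replace HAVING with WHERE since the condition applies to individual rows

Corrected query:
SELECT id, kind, amount FROM transactions WHERE amount > 721.81

Result:
id | kind    | amount 
---+---------+--------
1  | deposit | 3774.98
2  | fee     | 4273.14
3  | payment | 1924.46
4  | fee     | 2455.9 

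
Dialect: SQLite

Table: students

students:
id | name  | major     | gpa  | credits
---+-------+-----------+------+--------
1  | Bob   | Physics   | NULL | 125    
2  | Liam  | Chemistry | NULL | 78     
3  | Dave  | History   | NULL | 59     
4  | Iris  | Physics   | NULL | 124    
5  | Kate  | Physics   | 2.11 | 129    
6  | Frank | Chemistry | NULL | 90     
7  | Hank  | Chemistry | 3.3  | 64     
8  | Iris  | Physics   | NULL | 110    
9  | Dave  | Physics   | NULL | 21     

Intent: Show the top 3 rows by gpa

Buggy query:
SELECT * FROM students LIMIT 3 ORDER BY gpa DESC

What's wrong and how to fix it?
Bug: LIMIT must come after ORDER BY

Fix: Swap the clauses: ORDER BY first, then LIMIT

Corrected query:
SELECT * FROM students ORDER BY gpa DESC LIMIT 3

Result:
id | name | major     | gpa  | credits
---+------+-----------+------+--------
7  | Hank | Chemistry | 3.3  | 64     
5  | Kate | Physics   | 2.11 | 129    
1  | Bob  | Physics   | NULL | 125    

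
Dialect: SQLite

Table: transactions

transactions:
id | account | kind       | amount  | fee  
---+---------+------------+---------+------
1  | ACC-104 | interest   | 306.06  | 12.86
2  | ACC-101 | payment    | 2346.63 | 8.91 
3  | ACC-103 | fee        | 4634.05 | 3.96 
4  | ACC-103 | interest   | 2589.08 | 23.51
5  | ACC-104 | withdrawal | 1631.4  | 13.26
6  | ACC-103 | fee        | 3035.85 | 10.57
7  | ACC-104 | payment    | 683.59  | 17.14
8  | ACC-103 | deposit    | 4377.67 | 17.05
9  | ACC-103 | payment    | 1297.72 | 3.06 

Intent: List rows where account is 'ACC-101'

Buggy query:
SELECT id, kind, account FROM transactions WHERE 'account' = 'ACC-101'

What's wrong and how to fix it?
Bug: 'account' in single quotes is a string literal, not the column; the comparison is literal-vs-literal and never true

Fix: Remove the quotes around the column name (or use double quotes for an identifier)

Corrected query:
SELECT id, kind, account FROM transactions WHERE account = 'ACC-101'

Result:
id | kind    | account
---+---------+--------
2  | payment | ACC-101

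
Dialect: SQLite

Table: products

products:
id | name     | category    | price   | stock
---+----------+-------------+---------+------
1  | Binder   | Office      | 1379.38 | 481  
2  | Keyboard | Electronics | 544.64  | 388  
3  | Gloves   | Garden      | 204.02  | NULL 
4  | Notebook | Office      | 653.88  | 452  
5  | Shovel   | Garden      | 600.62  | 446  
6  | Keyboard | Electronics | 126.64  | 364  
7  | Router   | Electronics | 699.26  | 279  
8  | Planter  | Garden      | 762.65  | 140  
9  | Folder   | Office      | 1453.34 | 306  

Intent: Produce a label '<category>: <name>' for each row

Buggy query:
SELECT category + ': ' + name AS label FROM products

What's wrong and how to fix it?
Bug: '+' is numeric addition; on text columns SQLite converts them to 0 instead of concatenating

Fix: Use the || operator for string concatenation

Corrected query:
SELECT category || ': ' || name AS label FROM products

Result:
label                
---------------------
Office: Binder       
Electronics: Keyboard
Garden: Gloves       
Office: Notebook     
Garden: Shovel       
Electronics: Keyboard
Electronics: Router  
Garden: Planter      
Office: Folder       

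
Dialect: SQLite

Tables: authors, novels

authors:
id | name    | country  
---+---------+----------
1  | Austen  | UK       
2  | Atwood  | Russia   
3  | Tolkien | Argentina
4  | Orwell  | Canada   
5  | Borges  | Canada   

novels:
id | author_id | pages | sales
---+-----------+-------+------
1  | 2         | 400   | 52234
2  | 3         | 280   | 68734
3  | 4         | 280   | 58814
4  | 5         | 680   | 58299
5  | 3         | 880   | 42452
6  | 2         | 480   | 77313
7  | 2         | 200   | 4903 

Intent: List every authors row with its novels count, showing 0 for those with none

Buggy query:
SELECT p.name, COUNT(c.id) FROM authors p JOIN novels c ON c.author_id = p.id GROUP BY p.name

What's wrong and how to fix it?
Bug: INNER JOIN drops authors rows that have no matching novels rows

Fix: Use LEFT JOIN so parents without children still appear (COUNT(c.id) gives 0)

Corrected query:
SELECT p.name, COUNT(c.id) FROM authors p LEFT JOIN novels c ON c.author_id = p.id GROUP BY p.name

Result:
name    | COUNT(c.id)
--------+------------
Atwood  | 3          
Austen  | 0          
Borges  | 1          
Orwell  | 1          
Tolkien | 2          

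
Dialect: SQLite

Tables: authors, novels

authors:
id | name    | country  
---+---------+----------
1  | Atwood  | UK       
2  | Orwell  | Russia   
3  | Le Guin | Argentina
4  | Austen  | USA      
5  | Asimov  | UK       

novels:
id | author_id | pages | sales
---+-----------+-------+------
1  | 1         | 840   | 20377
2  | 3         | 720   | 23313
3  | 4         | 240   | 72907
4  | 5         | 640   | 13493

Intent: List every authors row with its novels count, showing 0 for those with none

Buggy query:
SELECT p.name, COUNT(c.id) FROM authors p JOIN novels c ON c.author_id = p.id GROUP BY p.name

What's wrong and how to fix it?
Bug: INNER JOIN drops authors rows that have no matching novels rows

Fix: Switch to LEFT JOIN to retain unmatched parent rows

Corrected query:
SELECT p.name, COUNT(c.id) FROM authors p LEFT JOIN novels c ON c.author_id = p.id GROUP BY p.name

Result:
name    | COUNT(c.id)
--------+------------
Asimov  | 1          
Atwood  | 1          
Austen  | 1          
Le Guin | 1          
Orwell  | 0          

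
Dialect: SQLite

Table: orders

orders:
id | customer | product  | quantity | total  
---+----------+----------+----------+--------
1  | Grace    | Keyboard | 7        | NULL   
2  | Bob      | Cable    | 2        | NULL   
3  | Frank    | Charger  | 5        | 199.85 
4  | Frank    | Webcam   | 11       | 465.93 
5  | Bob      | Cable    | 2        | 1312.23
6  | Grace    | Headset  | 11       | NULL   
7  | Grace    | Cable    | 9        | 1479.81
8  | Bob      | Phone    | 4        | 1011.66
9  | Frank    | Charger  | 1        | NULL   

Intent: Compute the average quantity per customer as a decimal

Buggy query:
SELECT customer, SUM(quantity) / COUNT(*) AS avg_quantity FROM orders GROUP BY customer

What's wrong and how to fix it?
Bug: SUM(quantity) and COUNT(*) are both integers; the division truncates the fractional part

Fix: Cast one side to REAL so the division keeps the fractional part

Corrected query:
SELECT customer, SUM(quantity) * 1.0 / COUNT(*) AS avg_quantity FROM orders GROUP BY customer

Result:
customer | avg_quantity
---------+-------------
Bob      | 2.666667    
Frank    | 5.666667    
Grace    | 9           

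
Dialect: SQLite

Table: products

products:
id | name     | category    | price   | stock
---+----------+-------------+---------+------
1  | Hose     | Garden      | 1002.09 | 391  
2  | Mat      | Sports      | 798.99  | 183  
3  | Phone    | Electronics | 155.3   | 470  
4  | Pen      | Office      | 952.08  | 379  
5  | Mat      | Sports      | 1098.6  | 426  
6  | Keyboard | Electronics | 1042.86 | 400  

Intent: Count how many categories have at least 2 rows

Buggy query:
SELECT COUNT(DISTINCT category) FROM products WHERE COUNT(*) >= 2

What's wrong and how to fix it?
Bug: COUNT(*) cannot appear in WHERE; the per-group count doesn't exist yet

Fix: Group first with HAVING COUNT(*) >= 2, then COUNT the resulting groups

Corrected query:
SELECT COUNT(*) FROM (SELECT category FROM products GROUP BY category HAVING COUNT(*) >= 2)

Result:
COUNT(*)
--------
2       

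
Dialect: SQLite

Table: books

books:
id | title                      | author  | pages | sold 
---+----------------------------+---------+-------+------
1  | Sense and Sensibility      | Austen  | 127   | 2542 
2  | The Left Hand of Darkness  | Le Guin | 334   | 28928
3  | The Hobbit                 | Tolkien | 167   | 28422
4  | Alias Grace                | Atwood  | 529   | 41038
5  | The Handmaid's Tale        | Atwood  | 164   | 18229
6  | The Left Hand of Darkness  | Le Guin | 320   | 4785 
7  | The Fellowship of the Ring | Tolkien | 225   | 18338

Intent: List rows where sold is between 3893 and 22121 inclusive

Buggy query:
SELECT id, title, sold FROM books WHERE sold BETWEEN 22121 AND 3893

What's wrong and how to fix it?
Bug: BETWEEN expects the lower bound first; with 22121 AND 3893 the range is empty

Fix: Swap the bounds so the smaller value comes first

Corrected query:
SELECT id, title, sold FROM books WHERE sold BETWEEN 3893 AND 22121

Result:
id | title                      | sold 
---+----------------------------+------
5  | The Handmaid's Tale        | 18229
6  | The Left Hand of Darkness  | 4785 
7  | The Fellowship of the Ring | 18338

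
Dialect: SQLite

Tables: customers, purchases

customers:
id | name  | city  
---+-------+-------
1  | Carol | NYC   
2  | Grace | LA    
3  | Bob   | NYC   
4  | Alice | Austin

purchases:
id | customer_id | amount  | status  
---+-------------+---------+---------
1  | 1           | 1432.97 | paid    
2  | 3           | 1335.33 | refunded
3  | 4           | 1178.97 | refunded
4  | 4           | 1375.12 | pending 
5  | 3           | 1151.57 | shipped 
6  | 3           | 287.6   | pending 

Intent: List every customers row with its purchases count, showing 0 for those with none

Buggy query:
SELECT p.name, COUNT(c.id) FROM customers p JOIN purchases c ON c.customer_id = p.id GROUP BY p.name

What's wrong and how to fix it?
Bug: An inner join excludes parents with zero children

Fix: Switch to LEFT JOIN to retain unmatched parent rows

Corrected query:
SELECT p.name, COUNT(c.id) FROM customers p LEFT JOIN purchases c ON c.customer_id = p.id GROUP BY p.name

Result:
name  | COUNT(c.id)
------+------------
Alice | 2          
Bob   | 3          
Carol | 1          
Grace | 0          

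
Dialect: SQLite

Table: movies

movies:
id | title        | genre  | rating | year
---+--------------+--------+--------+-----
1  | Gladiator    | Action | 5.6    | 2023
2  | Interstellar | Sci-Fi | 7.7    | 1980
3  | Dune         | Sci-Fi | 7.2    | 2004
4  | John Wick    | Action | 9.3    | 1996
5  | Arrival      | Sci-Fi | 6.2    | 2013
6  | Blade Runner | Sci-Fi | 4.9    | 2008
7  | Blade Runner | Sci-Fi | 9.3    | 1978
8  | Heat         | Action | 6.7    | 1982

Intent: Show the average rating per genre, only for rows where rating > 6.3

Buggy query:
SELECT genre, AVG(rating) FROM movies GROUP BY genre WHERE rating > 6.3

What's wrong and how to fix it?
Bug: Row-level WHERE must come before GROUP BY in the clause order

Fix: Move the WHERE clause before GROUP BY

Corrected query:
SELECT genre, AVG(rating) FROM movies WHERE rating > 6.3 GROUP BY genre

Result:
genre  | AVG(rating)
-------+------------
Action | 8          
Sci-Fi | 8.066667   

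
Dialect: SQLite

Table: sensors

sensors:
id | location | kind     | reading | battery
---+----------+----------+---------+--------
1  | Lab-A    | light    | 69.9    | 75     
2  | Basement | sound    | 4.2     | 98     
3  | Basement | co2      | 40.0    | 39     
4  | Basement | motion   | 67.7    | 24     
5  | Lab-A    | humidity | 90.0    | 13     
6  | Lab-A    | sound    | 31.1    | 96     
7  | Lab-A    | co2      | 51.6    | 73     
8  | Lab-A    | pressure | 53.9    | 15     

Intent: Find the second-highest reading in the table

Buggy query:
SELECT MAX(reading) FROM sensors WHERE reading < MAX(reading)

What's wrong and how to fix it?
Bug: MAX(reading) on the right of the comparison is an aggregate-in-WHERE error

Fix: Compute the overall MAX in a subquery, then take MAX of rows below it

Corrected query:
SELECT MAX(reading) FROM sensors WHERE reading < (SELECT MAX(reading) FROM sensors)

Result:
MAX(reading)
------------
69.9        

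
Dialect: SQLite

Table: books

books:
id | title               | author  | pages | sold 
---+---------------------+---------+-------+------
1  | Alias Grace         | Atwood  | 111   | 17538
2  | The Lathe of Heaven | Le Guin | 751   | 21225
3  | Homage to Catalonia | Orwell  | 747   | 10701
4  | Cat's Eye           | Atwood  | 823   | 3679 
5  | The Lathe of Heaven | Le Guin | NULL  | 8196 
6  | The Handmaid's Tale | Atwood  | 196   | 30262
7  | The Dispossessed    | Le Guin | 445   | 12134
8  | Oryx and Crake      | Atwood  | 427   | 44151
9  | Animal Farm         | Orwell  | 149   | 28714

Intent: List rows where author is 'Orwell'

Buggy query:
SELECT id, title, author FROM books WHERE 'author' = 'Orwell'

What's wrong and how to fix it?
Bug: Single quotes denote string literals in SQL; the column name is being compared as a constant string

Fix: Remove the quotes around the column name (or use double quotes for an identifier)

Corrected query:
SELECT id, title, author FROM books WHERE author = 'Orwell'

Result:
id | title               | author
---+---------------------+-------
3  | Homage to Catalonia | Orwell
9  | Animal Farm         | Orwell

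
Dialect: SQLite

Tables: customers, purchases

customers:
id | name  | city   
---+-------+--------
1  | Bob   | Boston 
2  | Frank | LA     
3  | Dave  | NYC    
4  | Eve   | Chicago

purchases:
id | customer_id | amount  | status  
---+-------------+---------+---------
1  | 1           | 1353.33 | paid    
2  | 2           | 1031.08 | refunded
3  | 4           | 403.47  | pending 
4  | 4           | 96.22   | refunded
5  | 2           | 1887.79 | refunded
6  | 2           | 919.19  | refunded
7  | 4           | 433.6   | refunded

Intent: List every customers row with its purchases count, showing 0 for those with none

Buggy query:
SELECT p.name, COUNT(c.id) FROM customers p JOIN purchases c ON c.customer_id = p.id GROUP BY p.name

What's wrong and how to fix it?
Bug: An inner join excludes parents with zero children

Fix: Use LEFT JOIN so parents without children still appear (COUNT(c.id) gives 0)

Corrected query:
SELECT p.name, COUNT(c.id) FROM customers p LEFT JOIN purchases c ON c.customer_id = p.id GROUP BY p.name

Result:
name  | COUNT(c.id)
------+------------
Bob   | 1          
Dave  | 0          
Eve   | 3          
Frank | 3          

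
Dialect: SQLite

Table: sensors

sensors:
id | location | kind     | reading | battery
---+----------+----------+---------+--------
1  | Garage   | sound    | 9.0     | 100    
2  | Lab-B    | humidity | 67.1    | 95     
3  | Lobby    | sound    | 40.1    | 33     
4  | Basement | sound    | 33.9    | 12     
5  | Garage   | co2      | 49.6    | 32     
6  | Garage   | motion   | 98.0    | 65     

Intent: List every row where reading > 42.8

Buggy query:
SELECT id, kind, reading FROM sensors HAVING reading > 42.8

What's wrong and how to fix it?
Bug: This is a non-aggregate query (no GROUP BY, no aggregates), so in SQLite the HAVING clause is invalid here; a row-level condition belongs in WHERE

Fix: Use WHERE for row-level filtering

Corrected query:
SELECT id, kind, reading FROM sensors WHERE reading > 42.8

Result:
id | kind     | reading
---+----------+--------
2  | humidity | 67.1   
5  | co2      | 49.6   
6  | motion   | 98     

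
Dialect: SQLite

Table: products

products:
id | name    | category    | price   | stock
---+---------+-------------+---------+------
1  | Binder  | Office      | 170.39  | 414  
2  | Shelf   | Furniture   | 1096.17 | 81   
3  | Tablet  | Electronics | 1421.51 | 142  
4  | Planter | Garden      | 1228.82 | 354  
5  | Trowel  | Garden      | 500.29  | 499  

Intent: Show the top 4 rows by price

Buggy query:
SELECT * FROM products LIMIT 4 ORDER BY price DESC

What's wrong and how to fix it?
Bug: LIMIT must come after ORDER BY

Fix: Sort with ORDER BY, then apply LIMIT

Corrected query:
SELECT * FROM products ORDER BY price DESC LIMIT 4

Result:
id | name    | category    | price   | stock
---+---------+-------------+---------+------
3  | Tablet  | Electronics | 1421.51 | 142  
4  | Planter | Garden      | 1228.82 | 354  
2  | Shelf   | Furniture   | 1096.17 | 81   
5  | Trowel  | Garden      | 500.29  | 499  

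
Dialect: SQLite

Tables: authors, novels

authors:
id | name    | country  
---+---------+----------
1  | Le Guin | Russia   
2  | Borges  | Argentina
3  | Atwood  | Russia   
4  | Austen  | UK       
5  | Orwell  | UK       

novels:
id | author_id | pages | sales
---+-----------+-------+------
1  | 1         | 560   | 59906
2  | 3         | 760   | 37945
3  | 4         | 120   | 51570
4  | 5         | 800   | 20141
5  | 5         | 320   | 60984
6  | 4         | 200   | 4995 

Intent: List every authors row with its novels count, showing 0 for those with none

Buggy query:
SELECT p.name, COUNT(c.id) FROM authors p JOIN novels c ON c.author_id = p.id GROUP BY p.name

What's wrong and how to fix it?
Bug: An inner join excludes parents with zero children

Fix: Switch to LEFT JOIN to retain unmatched parent rows

Corrected query:
SELECT p.name, COUNT(c.id) FROM authors p LEFT JOIN novels c ON c.author_id = p.id GROUP BY p.name

Result:
name    | COUNT(c.id)
--------+------------
Atwood  | 1          
Austen  | 2          
Borges  | 0          
Le Guin | 1          
Orwell  | 2          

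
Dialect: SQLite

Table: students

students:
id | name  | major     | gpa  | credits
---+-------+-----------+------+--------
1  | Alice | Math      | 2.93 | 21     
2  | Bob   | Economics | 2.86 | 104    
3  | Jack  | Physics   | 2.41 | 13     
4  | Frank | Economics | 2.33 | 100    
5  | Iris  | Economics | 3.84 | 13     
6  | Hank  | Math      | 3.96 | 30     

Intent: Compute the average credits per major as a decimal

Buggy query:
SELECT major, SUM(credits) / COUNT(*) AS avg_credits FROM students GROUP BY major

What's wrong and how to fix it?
Bug: SUM(credits) and COUNT(*) are both integers; the division truncates the fractional part

Fix: Multiply by 1.0 (or CAST to REAL) to force floating-point division

Corrected query:
SELECT major, SUM(credits) * 1.0 / COUNT(*) AS avg_credits FROM students GROUP BY major

Result:
major     | avg_credits
----------+------------
Economics | 72.333333  
Math      | 25.5       
Physics   | 13         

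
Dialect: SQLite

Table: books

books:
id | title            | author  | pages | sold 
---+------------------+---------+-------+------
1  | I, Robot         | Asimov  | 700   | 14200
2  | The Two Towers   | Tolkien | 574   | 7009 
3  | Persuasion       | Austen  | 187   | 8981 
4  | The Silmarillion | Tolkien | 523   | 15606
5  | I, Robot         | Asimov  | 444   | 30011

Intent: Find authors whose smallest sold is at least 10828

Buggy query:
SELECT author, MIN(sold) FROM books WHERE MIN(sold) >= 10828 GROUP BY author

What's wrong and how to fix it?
Bug: Aggregates like MIN are computed per group after WHERE runs

Fix: Replace WHERE with HAVING after the GROUP BY

Corrected query:
SELECT author, MIN(sold) FROM books GROUP BY author HAVING MIN(sold) >= 10828

Result:
author | MIN(sold)
-------+----------
Asimov | 14200    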